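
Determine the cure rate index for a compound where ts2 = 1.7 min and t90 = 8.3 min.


CRI = 100 / (t90 - ts2)
= 100 / (8.3 - 1.7)
= 100 / 6.6
= 15.15 min^-1

15.15 min^-1


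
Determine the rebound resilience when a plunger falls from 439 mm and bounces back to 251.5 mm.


Resilience = h_rebound / h_drop * 100
= 251.5 / 439 * 100
= 57.3%

57.3%


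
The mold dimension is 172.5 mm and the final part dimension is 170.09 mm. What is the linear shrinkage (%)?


Shrinkage = (mold - part) / mold * 100
= (172.5 - 170.09) / 172.5 * 100
= 2.41 / 172.5 * 100
= 1.4%

1.4%


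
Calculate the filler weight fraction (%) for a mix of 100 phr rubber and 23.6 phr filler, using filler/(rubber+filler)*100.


Filler % = filler / (rubber + filler) * 100
= 23.6 / (100 + 23.6) * 100
= 23.6 / 123.6 * 100
= 19.09%

19.09%


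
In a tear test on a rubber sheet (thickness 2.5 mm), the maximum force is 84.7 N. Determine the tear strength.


Tear strength = force / thickness
= 84.7 / 2.5
= 33.88 N/mm

33.88 N/mm


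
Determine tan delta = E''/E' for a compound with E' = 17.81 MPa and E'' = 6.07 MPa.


tan delta = E'' / E'
= 6.07 / 17.81
= 0.3408

tan delta = 0.3408


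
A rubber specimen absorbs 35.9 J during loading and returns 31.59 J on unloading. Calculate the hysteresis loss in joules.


Hysteresis loss = loading - unloading
= 35.9 - 31.59
= 4.31 J

4.31 J


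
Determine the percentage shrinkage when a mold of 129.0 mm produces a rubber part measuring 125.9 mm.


Shrinkage = (mold - part) / mold * 100
= (129.0 - 125.9) / 129.0 * 100
= 3.1 / 129.0 * 100
= 2.4%

2.4%


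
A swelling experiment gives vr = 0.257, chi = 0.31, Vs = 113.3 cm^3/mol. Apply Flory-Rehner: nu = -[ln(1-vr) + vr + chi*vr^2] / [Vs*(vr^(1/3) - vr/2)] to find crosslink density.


ln(1 - vr) = ln(1 - 0.257) = -0.2971
Numerator = -((-0.2971) + 0.257 + 0.31 * 0.257^2) = 0.0196
Denominator = 113.3 * (0.257^(1/3) - 0.257/2) = 57.4755
nu = 0.0196 / 57.4755 = 3.4074e-04 mol/cm^3

3.4074e-04 mol/cm^3


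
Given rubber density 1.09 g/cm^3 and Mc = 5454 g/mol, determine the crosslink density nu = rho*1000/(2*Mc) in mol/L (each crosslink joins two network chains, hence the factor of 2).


nu = rho * 1000 / (2 * Mc)
nu = 1.09 * 1000 / (2 * 5454)
nu = 1090.0 / 10908
nu = 0.0999 mol/L

0.0999 mol/L


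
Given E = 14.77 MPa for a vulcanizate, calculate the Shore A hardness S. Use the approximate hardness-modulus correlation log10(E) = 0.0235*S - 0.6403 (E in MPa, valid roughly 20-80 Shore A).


log10(E) = 0.0235*S - 0.6403  =>  S = (log10(E) + 0.6403) / 0.0235
log10(14.77) = 1.169380
S = (1.169380 + 0.6403) / 0.0235 = 1.809680 / 0.0235
S = 77.0

Shore A = 77.0


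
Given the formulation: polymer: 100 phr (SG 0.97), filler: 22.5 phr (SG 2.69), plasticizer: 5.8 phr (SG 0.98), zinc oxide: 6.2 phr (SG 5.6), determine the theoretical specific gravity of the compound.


Sum of weights = 134.5
Volume contributions:
  polymer: 100/0.97 = 103.0928
  filler: 22.5/2.69 = 8.3643
  plasticizer: 5.8/0.98 = 5.9184
  zinc oxide: 6.2/5.6 = 1.1071
Sum of volumes = 118.4826
SG = 134.5 / 118.4826 = 1.135

SG = 1.135


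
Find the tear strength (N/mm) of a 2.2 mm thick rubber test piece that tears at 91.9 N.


Tear strength = force / thickness
= 91.9 / 2.2
= 41.77 N/mm

41.77 N/mm


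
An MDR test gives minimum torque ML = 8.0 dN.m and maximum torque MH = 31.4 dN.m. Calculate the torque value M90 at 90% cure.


M90 = ML + 0.9 * (MH - ML)
M90 = 8.0 + 0.9 * (31.4 - 8.0)
M90 = 8.0 + 0.9 * 23.4
M90 = 29.06 dN.m

29.06 dN.m


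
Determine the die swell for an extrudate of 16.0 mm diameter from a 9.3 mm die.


Die swell ratio = D_extrudate / D_die
= 16.0 / 9.3
= 1.72

Die swell = 1.72


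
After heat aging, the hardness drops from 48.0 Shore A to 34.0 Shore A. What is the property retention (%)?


Retention = aged / original * 100
= 34.0 / 48.0 * 100
= 70.8%

70.8%


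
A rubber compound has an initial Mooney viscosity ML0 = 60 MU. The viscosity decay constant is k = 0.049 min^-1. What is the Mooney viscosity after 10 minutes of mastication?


ML = ML0 * exp(-k * t)
ML = 60 * exp(-0.049 * 10)
ML = 60 * 0.6126
ML = 36.76 MU

36.76 MU


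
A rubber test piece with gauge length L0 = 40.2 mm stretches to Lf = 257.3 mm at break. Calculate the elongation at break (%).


Elongation = (Lf - L0) / L0 * 100
= (257.3 - 40.2) / 40.2 * 100
= 217.1 / 40.2 * 100
= 540.0%

540.0%


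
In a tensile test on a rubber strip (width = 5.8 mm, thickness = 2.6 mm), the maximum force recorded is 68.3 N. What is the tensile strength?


Area = width * thickness = 5.8 * 2.6 = 15.08 mm^2
TS = force / area = 68.3 / 15.08 = 4.53 MPa

4.53 MPa


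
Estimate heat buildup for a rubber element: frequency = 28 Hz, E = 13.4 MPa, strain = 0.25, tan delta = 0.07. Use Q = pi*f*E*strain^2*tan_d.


Q = pi * f * E * strain^2 * tan_d
= pi * 28 * 13.4 * 0.25^2 * 0.07
= pi * 28 * 13.4 * 0.0625 * 0.07
= 5.1569

Q = 5.1569


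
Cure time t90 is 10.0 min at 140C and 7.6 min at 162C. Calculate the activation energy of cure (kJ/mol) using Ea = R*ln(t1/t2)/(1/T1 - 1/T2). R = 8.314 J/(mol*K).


T1 = 413.15 K, T2 = 435.15 K
1/T1 - 1/T2 = 1.2237e-04
ln(t1/t2) = ln(10.0/7.6) = 0.2744
Ea = 8.314 * 0.2744 / 1.2237e-04 = 18645.6060 J/mol
Ea = 18.65 kJ/mol

18.65 kJ/mol


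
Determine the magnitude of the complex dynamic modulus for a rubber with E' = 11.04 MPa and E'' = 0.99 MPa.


|E*| = sqrt(E'^2 + E''^2)
= sqrt(11.04^2 + 0.99^2)
= sqrt(121.8816 + 0.9801)
= 11.084 MPa

11.084 MPa


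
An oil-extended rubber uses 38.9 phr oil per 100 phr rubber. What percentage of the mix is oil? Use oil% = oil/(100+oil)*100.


Oil % = oil / (100 + oil) * 100
= 38.9 / (100 + 38.9) * 100
= 38.9 / 138.9 * 100
= 28.01%

28.01%


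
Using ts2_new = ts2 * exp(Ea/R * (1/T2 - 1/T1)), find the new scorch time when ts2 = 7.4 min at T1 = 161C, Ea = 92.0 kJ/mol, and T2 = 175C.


Convert temperatures: T1 = 161 + 273.15 = 434.15 K, T2 = 175 + 273.15 = 448.15 K
ts2_new = 7.4 * exp(92000 / 8.314 * (1/448.15 - 1/434.15))
1/T2 - 1/T1 = -7.1956e-05
ts2_new = 3.34 min

3.34 min


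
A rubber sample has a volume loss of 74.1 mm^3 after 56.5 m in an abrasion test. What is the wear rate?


Rate = volume_loss / distance
= 74.1 / 56.5
= 1.312 mm^3/m

1.312 mm^3/m


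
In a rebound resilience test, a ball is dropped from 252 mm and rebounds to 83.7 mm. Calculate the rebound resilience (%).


Resilience = h_rebound / h_drop * 100
= 83.7 / 252 * 100
= 33.2%

33.2%


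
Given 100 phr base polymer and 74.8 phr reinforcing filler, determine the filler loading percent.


Filler % = filler / (rubber + filler) * 100
= 74.8 / (100 + 74.8) * 100
= 74.8 / 174.8 * 100
= 42.79%

42.79%


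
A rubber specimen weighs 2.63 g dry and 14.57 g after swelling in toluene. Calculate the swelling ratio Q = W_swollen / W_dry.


Q = W_swollen / W_dry
Q = 14.57 / 2.63
Q = 5.54

Q = 5.54


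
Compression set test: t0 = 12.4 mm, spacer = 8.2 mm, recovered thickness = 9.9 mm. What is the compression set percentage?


CS = (t0 - recovered) / (t0 - ts) * 100
= (12.4 - 9.9) / (12.4 - 8.2) * 100
= 2.5 / 4.2 * 100
= 59.5%

59.5%


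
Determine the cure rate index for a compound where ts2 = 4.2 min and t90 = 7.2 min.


CRI = 100 / (t90 - ts2)
= 100 / (7.2 - 4.2)
= 100 / 3.0
= 33.33 min^-1

33.33 min^-1


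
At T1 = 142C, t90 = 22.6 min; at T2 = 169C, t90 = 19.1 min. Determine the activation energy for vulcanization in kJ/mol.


T1 = 415.15 K, T2 = 442.15 K
1/T1 - 1/T2 = 1.4709e-04
ln(t1/t2) = ln(22.6/19.1) = 0.1683
Ea = 8.314 * 0.1683 / 1.4709e-04 = 9510.5551 J/mol
Ea = 9.51 kJ/mol

9.51 kJ/mol


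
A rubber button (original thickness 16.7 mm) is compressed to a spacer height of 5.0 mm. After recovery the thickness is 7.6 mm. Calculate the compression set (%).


CS = (t0 - recovered) / (t0 - ts) * 100
= (16.7 - 7.6) / (16.7 - 5.0) * 100
= 9.1 / 11.7 * 100
= 77.8%

77.8%


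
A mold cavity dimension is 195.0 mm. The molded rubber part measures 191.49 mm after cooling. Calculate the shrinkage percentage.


Shrinkage = (mold - part) / mold * 100
= (195.0 - 191.49) / 195.0 * 100
= 3.51 / 195.0 * 100
= 1.8%

1.8%


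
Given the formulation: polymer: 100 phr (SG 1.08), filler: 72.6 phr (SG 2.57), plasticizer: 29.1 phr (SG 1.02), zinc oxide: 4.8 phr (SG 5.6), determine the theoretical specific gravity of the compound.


Sum of weights = 206.5
Volume contributions:
  polymer: 100/1.08 = 92.5926
  filler: 72.6/2.57 = 28.2490
  plasticizer: 29.1/1.02 = 28.5294
  zinc oxide: 4.8/5.6 = 0.8571
Sum of volumes = 150.2282
SG = 206.5 / 150.2282 = 1.375

SG = 1.375


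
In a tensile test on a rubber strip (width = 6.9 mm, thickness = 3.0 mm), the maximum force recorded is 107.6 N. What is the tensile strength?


Area = width * thickness = 6.9 * 3.0 = 20.7 mm^2
TS = force / area = 107.6 / 20.7 = 5.2 MPa

5.2 MPa


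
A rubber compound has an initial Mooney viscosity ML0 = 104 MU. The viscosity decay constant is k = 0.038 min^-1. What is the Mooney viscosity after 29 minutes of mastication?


ML = ML0 * exp(-k * t)
ML = 104 * exp(-0.038 * 29)
ML = 104 * 0.3322
ML = 34.55 MU

34.55 MU


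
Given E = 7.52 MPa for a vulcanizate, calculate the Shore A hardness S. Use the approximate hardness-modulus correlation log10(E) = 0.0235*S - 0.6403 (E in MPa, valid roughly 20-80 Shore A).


log10(E) = 0.0235*S - 0.6403  =>  S = (log10(E) + 0.6403) / 0.0235
log10(7.52) = 0.876218
S = (0.876218 + 0.6403) / 0.0235 = 1.516518 / 0.0235
S = 64.5

Shore A = 64.5


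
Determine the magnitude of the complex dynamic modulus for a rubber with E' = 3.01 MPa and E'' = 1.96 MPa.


|E*| = sqrt(E'^2 + E''^2)
= sqrt(3.01^2 + 1.96^2)
= sqrt(9.0601 + 3.8416)
= 3.592 MPa

3.592 MPa


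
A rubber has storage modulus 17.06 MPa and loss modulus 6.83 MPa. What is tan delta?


tan delta = E'' / E'
= 6.83 / 17.06
= 0.4004

tan delta = 0.4004


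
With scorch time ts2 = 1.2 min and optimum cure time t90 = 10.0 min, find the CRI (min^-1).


CRI = 100 / (t90 - ts2)
= 100 / (10.0 - 1.2)
= 100 / 8.8
= 11.36 min^-1

11.36 min^-1


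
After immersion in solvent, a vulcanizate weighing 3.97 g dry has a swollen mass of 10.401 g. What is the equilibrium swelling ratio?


Q = W_swollen / W_dry
Q = 10.401 / 3.97
Q = 2.62

Q = 2.62


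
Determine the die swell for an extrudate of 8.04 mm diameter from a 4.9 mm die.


Die swell ratio = D_extrudate / D_die
= 8.04 / 4.9
= 1.641

Die swell = 1.641


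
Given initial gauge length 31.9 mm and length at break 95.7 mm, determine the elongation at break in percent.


Elongation = (Lf - L0) / L0 * 100
= (95.7 - 31.9) / 31.9 * 100
= 63.8 / 31.9 * 100
= 200.0%

200.0%


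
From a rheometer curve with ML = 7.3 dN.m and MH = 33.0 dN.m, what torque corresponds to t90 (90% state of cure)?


M90 = ML + 0.9 * (MH - ML)
M90 = 7.3 + 0.9 * (33.0 - 7.3)
M90 = 7.3 + 0.9 * 25.7
M90 = 30.43 dN.m

30.43 dN.m


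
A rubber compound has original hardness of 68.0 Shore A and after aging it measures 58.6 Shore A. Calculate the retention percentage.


Retention = aged / original * 100
= 58.6 / 68.0 * 100
= 86.2%

86.2%


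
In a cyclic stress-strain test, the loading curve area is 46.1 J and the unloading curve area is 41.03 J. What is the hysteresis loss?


Hysteresis loss = loading - unloading
= 46.1 - 41.03
= 5.07 J

5.07 J


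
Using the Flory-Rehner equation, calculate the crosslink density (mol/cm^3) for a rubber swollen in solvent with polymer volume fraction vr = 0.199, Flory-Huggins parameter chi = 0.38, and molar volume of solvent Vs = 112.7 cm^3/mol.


ln(1 - vr) = ln(1 - 0.199) = -0.2219
Numerator = -((-0.2219) + 0.199 + 0.38 * 0.199^2) = 0.0078
Denominator = 112.7 * (0.199^(1/3) - 0.199/2) = 54.5837
nu = 0.0078 / 54.5837 = 1.4374e-04 mol/cm^3

1.4374e-04 mol/cm^3


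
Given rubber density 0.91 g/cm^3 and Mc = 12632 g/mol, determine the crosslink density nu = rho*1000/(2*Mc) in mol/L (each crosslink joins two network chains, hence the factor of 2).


nu = rho * 1000 / (2 * Mc)
nu = 0.91 * 1000 / (2 * 12632)
nu = 910.0 / 25264
nu = 0.0360 mol/L

0.0360 mol/L


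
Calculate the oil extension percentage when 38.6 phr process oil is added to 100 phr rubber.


Oil % = oil / (100 + oil) * 100
= 38.6 / (100 + 38.6) * 100
= 38.6 / 138.6 * 100
= 27.85%

27.85%


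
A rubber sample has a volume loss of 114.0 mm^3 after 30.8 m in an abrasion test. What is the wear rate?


Rate = volume_loss / distance
= 114.0 / 30.8
= 3.701 mm^3/m

3.701 mm^3/m


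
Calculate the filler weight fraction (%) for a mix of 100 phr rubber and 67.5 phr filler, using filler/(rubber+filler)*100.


Filler % = filler / (rubber + filler) * 100
= 67.5 / (100 + 67.5) * 100
= 67.5 / 167.5 * 100
= 40.3%

40.3%


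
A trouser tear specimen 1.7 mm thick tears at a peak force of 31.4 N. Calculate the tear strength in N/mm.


Tear strength = force / thickness
= 31.4 / 1.7
= 18.47 N/mm

18.47 N/mm


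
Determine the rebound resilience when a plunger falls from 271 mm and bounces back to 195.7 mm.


Resilience = h_rebound / h_drop * 100
= 195.7 / 271 * 100
= 72.2%

72.2%


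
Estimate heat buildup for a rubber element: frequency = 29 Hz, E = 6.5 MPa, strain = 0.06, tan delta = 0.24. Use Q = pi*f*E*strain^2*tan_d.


Q = pi * f * E * strain^2 * tan_d
= pi * 29 * 6.5 * 0.06^2 * 0.24
= pi * 29 * 6.5 * 0.0036 * 0.24
= 0.5117

Q = 0.5117


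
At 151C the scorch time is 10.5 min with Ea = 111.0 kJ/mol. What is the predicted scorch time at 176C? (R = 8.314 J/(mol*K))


Convert temperatures: T1 = 151 + 273.15 = 424.15 K, T2 = 176 + 273.15 = 449.15 K
ts2_new = 10.5 * exp(111000 / 8.314 * (1/449.15 - 1/424.15))
1/T2 - 1/T1 = -1.3123e-04
ts2_new = 1.82 min

1.82 min


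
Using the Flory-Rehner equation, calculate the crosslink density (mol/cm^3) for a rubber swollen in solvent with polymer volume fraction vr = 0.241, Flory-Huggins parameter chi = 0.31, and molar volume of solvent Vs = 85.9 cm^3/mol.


ln(1 - vr) = ln(1 - 0.241) = -0.2758
Numerator = -((-0.2758) + 0.241 + 0.31 * 0.241^2) = 0.0167
Denominator = 85.9 * (0.241^(1/3) - 0.241/2) = 43.1053
nu = 0.0167 / 43.1053 = 3.8855e-04 mol/cm^3

3.8855e-04 mol/cm^3


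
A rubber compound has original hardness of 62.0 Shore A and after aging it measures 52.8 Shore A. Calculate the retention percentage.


Retention = aged / original * 100
= 52.8 / 62.0 * 100
= 85.2%

85.2%


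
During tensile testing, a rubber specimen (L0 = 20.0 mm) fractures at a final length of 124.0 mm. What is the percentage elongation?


Elongation = (Lf - L0) / L0 * 100
= (124.0 - 20.0) / 20.0 * 100
= 104.0 / 20.0 * 100
= 520.0%

520.0%


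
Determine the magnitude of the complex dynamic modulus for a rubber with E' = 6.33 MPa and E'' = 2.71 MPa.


|E*| = sqrt(E'^2 + E''^2)
= sqrt(6.33^2 + 2.71^2)
= sqrt(40.0689 + 7.3441)
= 6.886 MPa

6.886 MPa


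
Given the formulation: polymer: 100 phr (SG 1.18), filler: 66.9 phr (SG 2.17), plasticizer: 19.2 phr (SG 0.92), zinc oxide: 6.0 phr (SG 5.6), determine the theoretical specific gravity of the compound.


Sum of weights = 192.1
Volume contributions:
  polymer: 100/1.18 = 84.7458
  filler: 66.9/2.17 = 30.8295
  plasticizer: 19.2/0.92 = 20.8696
  zinc oxide: 6.0/5.6 = 1.0714
Sum of volumes = 137.5162
SG = 192.1 / 137.5162 = 1.397

SG = 1.397


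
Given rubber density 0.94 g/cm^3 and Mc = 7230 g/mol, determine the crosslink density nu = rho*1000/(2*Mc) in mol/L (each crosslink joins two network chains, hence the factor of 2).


nu = rho * 1000 / (2 * Mc)
nu = 0.94 * 1000 / (2 * 7230)
nu = 940.0 / 14460
nu = 0.0650 mol/L

0.0650 mol/L


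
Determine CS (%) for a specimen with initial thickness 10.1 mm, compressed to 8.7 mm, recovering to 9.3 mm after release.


CS = (t0 - recovered) / (t0 - ts) * 100
= (10.1 - 9.3) / (10.1 - 8.7) * 100
= 0.8 / 1.4 * 100
= 57.1%

57.1%


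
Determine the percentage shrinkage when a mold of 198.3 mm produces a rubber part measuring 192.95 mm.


Shrinkage = (mold - part) / mold * 100
= (198.3 - 192.95) / 198.3 * 100
= 5.35 / 198.3 * 100
= 2.7%

2.7%


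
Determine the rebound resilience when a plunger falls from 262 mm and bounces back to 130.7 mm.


Resilience = h_rebound / h_drop * 100
= 130.7 / 262 * 100
= 49.9%

49.9%


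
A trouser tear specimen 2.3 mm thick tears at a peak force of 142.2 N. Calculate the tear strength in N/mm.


Tear strength = force / thickness
= 142.2 / 2.3
= 61.83 N/mm

61.83 N/mm


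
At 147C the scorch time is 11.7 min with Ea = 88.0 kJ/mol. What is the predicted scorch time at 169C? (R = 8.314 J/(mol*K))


Convert temperatures: T1 = 147 + 273.15 = 420.15 K, T2 = 169 + 273.15 = 442.15 K
ts2_new = 11.7 * exp(88000 / 8.314 * (1/442.15 - 1/420.15))
1/T2 - 1/T1 = -1.1843e-04
ts2_new = 3.34 min

3.34 min


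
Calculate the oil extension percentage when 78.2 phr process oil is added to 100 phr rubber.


Oil % = oil / (100 + oil) * 100
= 78.2 / (100 + 78.2) * 100
= 78.2 / 178.2 * 100
= 43.88%

43.88%


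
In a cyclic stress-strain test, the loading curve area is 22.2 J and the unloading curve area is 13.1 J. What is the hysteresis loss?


Hysteresis loss = loading - unloading
= 22.2 - 13.1
= 9.1 J

9.1 J


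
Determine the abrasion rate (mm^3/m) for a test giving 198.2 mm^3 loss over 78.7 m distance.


Rate = volume_loss / distance
= 198.2 / 78.7
= 2.518 mm^3/m

2.518 mm^3/m


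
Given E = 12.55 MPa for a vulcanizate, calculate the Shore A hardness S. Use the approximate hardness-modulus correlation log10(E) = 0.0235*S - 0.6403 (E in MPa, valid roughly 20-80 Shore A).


log10(E) = 0.0235*S - 0.6403  =>  S = (log10(E) + 0.6403) / 0.0235
log10(12.55) = 1.098644
S = (1.098644 + 0.6403) / 0.0235 = 1.738944 / 0.0235
S = 74.0

Shore A = 74.0


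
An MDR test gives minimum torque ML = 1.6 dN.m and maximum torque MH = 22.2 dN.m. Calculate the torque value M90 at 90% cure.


M90 = ML + 0.9 * (MH - ML)
M90 = 1.6 + 0.9 * (22.2 - 1.6)
M90 = 1.6 + 0.9 * 20.6
M90 = 20.14 dN.m

20.14 dN.m


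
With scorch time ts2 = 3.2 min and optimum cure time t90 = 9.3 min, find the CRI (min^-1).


CRI = 100 / (t90 - ts2)
= 100 / (9.3 - 3.2)
= 100 / 6.1
= 16.39 min^-1

16.39 min^-1


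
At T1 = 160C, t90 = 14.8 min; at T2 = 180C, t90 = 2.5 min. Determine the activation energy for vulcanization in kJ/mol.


T1 = 433.15 K, T2 = 453.15 K
1/T1 - 1/T2 = 1.0189e-04
ln(t1/t2) = ln(14.8/2.5) = 1.7783
Ea = 8.314 * 1.7783 / 1.0189e-04 = 145102.2870 J/mol
Ea = 145.1 kJ/mol

145.1 kJ/mol


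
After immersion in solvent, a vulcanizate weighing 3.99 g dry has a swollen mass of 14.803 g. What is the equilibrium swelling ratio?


Q = W_swollen / W_dry
Q = 14.803 / 3.99
Q = 3.71

Q = 3.71


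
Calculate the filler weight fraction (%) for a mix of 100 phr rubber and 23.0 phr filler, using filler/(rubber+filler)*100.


Filler % = filler / (rubber + filler) * 100
= 23.0 / (100 + 23.0) * 100
= 23.0 / 123.0 * 100
= 18.7%

18.7%


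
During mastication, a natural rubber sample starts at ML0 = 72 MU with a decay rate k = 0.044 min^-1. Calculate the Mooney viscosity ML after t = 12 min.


ML = ML0 * exp(-k * t)
ML = 72 * exp(-0.044 * 12)
ML = 72 * 0.5898
ML = 42.46 MU

42.46 MU


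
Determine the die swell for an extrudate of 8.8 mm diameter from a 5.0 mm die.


Die swell ratio = D_extrudate / D_die
= 8.8 / 5.0
= 1.76

Die swell = 1.76


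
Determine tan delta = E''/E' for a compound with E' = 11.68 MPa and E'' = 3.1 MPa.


tan delta = E'' / E'
= 3.1 / 11.68
= 0.2654

tan delta = 0.2654


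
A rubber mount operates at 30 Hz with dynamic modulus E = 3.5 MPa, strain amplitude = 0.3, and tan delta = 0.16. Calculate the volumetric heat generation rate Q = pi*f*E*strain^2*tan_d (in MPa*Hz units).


Q = pi * f * E * strain^2 * tan_d
= pi * 30 * 3.5 * 0.3^2 * 0.16
= pi * 30 * 3.5 * 0.0900 * 0.16
= 4.7501

Q = 4.7501


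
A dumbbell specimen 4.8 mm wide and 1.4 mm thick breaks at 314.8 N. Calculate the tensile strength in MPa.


Area = width * thickness = 4.8 * 1.4 = 6.72 mm^2
TS = force / area = 314.8 / 6.72 = 46.85 MPa

46.85 MPa


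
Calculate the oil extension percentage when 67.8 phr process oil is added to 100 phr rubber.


Oil % = oil / (100 + oil) * 100
= 67.8 / (100 + 67.8) * 100
= 67.8 / 167.8 * 100
= 40.41%

40.41%


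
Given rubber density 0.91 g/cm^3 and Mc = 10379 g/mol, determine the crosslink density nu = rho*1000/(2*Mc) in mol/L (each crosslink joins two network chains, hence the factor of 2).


nu = rho * 1000 / (2 * Mc)
nu = 0.91 * 1000 / (2 * 10379)
nu = 910.0 / 20758
nu = 0.0438 mol/L

0.0438 mol/L


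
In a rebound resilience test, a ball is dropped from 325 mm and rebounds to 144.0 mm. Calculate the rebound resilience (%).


Resilience = h_rebound / h_drop * 100
= 144.0 / 325 * 100
= 44.3%

44.3%


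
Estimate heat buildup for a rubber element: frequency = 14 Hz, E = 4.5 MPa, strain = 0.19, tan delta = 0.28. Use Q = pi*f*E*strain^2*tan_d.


Q = pi * f * E * strain^2 * tan_d
= pi * 14 * 4.5 * 0.19^2 * 0.28
= pi * 14 * 4.5 * 0.0361 * 0.28
= 2.0006

Q = 2.0006


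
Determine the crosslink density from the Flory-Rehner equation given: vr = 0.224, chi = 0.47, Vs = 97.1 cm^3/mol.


ln(1 - vr) = ln(1 - 0.224) = -0.2536
Numerator = -((-0.2536) + 0.224 + 0.47 * 0.224^2) = 0.0060
Denominator = 97.1 * (0.224^(1/3) - 0.224/2) = 48.0954
nu = 0.0060 / 48.0954 = 1.2517e-04 mol/cm^3

1.2517e-04 mol/cm^3


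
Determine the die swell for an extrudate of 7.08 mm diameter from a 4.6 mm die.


Die swell ratio = D_extrudate / D_die
= 7.08 / 4.6
= 1.539

Die swell = 1.539


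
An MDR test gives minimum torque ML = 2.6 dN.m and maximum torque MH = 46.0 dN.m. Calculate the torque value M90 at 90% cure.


M90 = ML + 0.9 * (MH - ML)
M90 = 2.6 + 0.9 * (46.0 - 2.6)
M90 = 2.6 + 0.9 * 43.4
M90 = 41.66 dN.m

41.66 dN.m


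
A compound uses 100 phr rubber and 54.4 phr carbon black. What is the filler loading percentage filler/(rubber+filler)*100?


Filler % = filler / (rubber + filler) * 100
= 54.4 / (100 + 54.4) * 100
= 54.4 / 154.4 * 100
= 35.23%

35.23%


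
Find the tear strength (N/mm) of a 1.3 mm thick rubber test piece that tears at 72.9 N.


Tear strength = force / thickness
= 72.9 / 1.3
= 56.08 N/mm

56.08 N/mm


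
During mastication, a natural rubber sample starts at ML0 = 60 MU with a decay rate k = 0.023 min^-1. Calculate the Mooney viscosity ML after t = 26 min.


ML = ML0 * exp(-k * t)
ML = 60 * exp(-0.023 * 26)
ML = 60 * 0.5499
ML = 32.99 MU

32.99 MU


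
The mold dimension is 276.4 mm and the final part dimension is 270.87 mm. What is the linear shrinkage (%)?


Shrinkage = (mold - part) / mold * 100
= (276.4 - 270.87) / 276.4 * 100
= 5.53 / 276.4 * 100
= 2.0%

2.0%


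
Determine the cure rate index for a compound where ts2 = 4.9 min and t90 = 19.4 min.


CRI = 100 / (t90 - ts2)
= 100 / (19.4 - 4.9)
= 100 / 14.5
= 6.9 min^-1

6.9 min^-1


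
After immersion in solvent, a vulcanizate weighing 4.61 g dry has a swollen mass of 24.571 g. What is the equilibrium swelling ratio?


Q = W_swollen / W_dry
Q = 24.571 / 4.61
Q = 5.33

Q = 5.33


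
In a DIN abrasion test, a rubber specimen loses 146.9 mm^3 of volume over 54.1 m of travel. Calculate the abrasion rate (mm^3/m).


Rate = volume_loss / distance
= 146.9 / 54.1
= 2.715 mm^3/m

2.715 mm^3/m


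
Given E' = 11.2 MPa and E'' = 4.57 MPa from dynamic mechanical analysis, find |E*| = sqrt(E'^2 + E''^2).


|E*| = sqrt(E'^2 + E''^2)
= sqrt(11.2^2 + 4.57^2)
= sqrt(125.4400 + 20.8849)
= 12.096 MPa

12.096 MPa


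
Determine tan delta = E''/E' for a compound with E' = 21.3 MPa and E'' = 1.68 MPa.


tan delta = E'' / E'
= 1.68 / 21.3
= 0.0789

tan delta = 0.0789


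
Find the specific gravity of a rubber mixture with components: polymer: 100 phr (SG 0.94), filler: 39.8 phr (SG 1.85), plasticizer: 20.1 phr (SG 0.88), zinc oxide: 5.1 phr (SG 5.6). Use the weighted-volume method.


Sum of weights = 165.0
Volume contributions:
  polymer: 100/0.94 = 106.3830
  filler: 39.8/1.85 = 21.5135
  plasticizer: 20.1/0.88 = 22.8409
  zinc oxide: 5.1/5.6 = 0.9107
Sum of volumes = 151.6481
SG = 165.0 / 151.6481 = 1.088

SG = 1.088


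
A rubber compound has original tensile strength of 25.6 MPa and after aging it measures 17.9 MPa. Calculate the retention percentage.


Retention = aged / original * 100
= 17.9 / 25.6 * 100
= 69.9%

69.9%


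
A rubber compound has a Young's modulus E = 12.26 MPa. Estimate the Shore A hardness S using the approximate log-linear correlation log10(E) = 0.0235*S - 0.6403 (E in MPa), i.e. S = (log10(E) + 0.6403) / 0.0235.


log10(E) = 0.0235*S - 0.6403  =>  S = (log10(E) + 0.6403) / 0.0235
log10(12.26) = 1.088490
S = (1.088490 + 0.6403) / 0.0235 = 1.728790 / 0.0235
S = 73.6

Shore A = 73.6


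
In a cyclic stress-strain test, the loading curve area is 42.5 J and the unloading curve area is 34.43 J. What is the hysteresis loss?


Hysteresis loss = loading - unloading
= 42.5 - 34.43
= 8.07 J

8.07 J


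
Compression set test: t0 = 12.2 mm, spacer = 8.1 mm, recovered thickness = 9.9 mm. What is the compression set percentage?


CS = (t0 - recovered) / (t0 - ts) * 100
= (12.2 - 9.9) / (12.2 - 8.1) * 100
= 2.3 / 4.1 * 100
= 56.1%

56.1%


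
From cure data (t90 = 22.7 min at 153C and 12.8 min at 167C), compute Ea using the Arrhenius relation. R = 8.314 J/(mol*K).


T1 = 426.15 K, T2 = 440.15 K
1/T1 - 1/T2 = 7.4639e-05
ln(t1/t2) = ln(22.7/12.8) = 0.5729
Ea = 8.314 * 0.5729 / 7.4639e-05 = 63817.3814 J/mol
Ea = 63.82 kJ/mol

63.82 kJ/mol


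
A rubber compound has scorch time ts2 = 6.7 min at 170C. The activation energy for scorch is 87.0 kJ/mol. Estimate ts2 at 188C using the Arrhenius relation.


Convert temperatures: T1 = 170 + 273.15 = 443.15 K, T2 = 188 + 273.15 = 461.15 K
ts2_new = 6.7 * exp(87000 / 8.314 * (1/461.15 - 1/443.15))
1/T2 - 1/T1 = -8.8080e-05
ts2_new = 2.67 min

2.67 min


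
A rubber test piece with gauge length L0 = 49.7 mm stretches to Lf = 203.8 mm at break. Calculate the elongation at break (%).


Elongation = (Lf - L0) / L0 * 100
= (203.8 - 49.7) / 49.7 * 100
= 154.1 / 49.7 * 100
= 310.1%

310.1%


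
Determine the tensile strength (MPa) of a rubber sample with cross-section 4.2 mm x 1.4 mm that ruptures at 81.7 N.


Area = width * thickness = 4.2 * 1.4 = 5.88 mm^2
TS = force / area = 81.7 / 5.88 = 13.89 MPa

13.89 MPa


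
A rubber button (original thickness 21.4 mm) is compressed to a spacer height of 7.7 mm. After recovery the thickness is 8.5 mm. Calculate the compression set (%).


CS = (t0 - recovered) / (t0 - ts) * 100
= (21.4 - 8.5) / (21.4 - 7.7) * 100
= 12.9 / 13.7 * 100
= 94.2%

94.2%


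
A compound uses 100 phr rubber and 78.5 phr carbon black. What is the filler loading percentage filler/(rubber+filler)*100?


Filler % = filler / (rubber + filler) * 100
= 78.5 / (100 + 78.5) * 100
= 78.5 / 178.5 * 100
= 43.98%

43.98%


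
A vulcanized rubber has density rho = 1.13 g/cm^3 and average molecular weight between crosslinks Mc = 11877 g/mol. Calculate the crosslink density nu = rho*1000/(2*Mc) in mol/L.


nu = rho * 1000 / (2 * Mc)
nu = 1.13 * 1000 / (2 * 11877)
nu = 1130.0 / 23754
nu = 0.0476 mol/L

0.0476 mol/L


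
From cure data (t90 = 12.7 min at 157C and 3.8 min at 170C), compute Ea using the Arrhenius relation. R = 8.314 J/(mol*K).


T1 = 430.15 K, T2 = 443.15 K
1/T1 - 1/T2 = 6.8198e-05
ln(t1/t2) = ln(12.7/3.8) = 1.2066
Ea = 8.314 * 1.2066 / 6.8198e-05 = 147096.0475 J/mol
Ea = 147.1 kJ/mol

147.1 kJ/mol


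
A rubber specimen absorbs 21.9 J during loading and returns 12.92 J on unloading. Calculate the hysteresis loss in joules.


Hysteresis loss = loading - unloading
= 21.9 - 12.92
= 8.98 J

8.98 J


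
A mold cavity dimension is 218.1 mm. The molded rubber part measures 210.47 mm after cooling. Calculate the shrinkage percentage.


Shrinkage = (mold - part) / mold * 100
= (218.1 - 210.47) / 218.1 * 100
= 7.63 / 218.1 * 100
= 3.5%

3.5%


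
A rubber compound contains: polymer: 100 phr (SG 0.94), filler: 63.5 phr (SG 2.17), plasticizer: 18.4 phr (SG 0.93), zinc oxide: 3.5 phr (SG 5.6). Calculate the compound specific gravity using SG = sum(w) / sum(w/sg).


Sum of weights = 185.4
Volume contributions:
  polymer: 100/0.94 = 106.3830
  filler: 63.5/2.17 = 29.2627
  plasticizer: 18.4/0.93 = 19.7849
  zinc oxide: 3.5/5.6 = 0.6250
Sum of volumes = 156.0556
SG = 185.4 / 156.0556 = 1.188

SG = 1.188


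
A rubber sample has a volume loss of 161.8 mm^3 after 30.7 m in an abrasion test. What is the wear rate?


Rate = volume_loss / distance
= 161.8 / 30.7
= 5.27 mm^3/m

5.27 mm^3/m


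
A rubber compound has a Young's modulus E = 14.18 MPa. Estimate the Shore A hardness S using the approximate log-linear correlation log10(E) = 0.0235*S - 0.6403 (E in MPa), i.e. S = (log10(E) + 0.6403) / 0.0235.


log10(E) = 0.0235*S - 0.6403  =>  S = (log10(E) + 0.6403) / 0.0235
log10(14.18) = 1.151676
S = (1.151676 + 0.6403) / 0.0235 = 1.791976 / 0.0235
S = 76.3

Shore A = 76.3


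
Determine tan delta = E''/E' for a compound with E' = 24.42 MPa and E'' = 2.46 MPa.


tan delta = E'' / E'
= 2.46 / 24.42
= 0.1007

tan delta = 0.1007


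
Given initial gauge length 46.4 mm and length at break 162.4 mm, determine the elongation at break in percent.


Elongation = (Lf - L0) / L0 * 100
= (162.4 - 46.4) / 46.4 * 100
= 116.0 / 46.4 * 100
= 250.0%

250.0%


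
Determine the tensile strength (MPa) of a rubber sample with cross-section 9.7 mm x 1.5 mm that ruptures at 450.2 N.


Area = width * thickness = 9.7 * 1.5 = 14.55 mm^2
TS = force / area = 450.2 / 14.55 = 30.94 MPa

30.94 MPa


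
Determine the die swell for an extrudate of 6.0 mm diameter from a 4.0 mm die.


Die swell ratio = D_extrudate / D_die
= 6.0 / 4.0
= 1.5

Die swell = 1.5


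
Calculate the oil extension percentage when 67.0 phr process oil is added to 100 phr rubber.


Oil % = oil / (100 + oil) * 100
= 67.0 / (100 + 67.0) * 100
= 67.0 / 167.0 * 100
= 40.12%

40.12%


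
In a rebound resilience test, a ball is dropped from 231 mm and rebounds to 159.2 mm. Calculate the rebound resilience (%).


Resilience = h_rebound / h_drop * 100
= 159.2 / 231 * 100
= 68.9%

68.9%


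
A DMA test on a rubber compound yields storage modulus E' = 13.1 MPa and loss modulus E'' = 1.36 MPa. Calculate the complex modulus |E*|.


|E*| = sqrt(E'^2 + E''^2)
= sqrt(13.1^2 + 1.36^2)
= sqrt(171.6100 + 1.8496)
= 13.17 MPa

13.17 MPa


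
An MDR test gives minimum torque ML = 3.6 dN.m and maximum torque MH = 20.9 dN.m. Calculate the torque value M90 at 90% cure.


M90 = ML + 0.9 * (MH - ML)
M90 = 3.6 + 0.9 * (20.9 - 3.6)
M90 = 3.6 + 0.9 * 17.3
M90 = 19.17 dN.m

19.17 dN.m


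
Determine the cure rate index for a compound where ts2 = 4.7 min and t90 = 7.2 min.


CRI = 100 / (t90 - ts2)
= 100 / (7.2 - 4.7)
= 100 / 2.5
= 40.0 min^-1

40.0 min^-1


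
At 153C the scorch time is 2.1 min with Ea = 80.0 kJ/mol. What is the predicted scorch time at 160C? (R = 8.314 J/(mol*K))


Convert temperatures: T1 = 153 + 273.15 = 426.15 K, T2 = 160 + 273.15 = 433.15 K
ts2_new = 2.1 * exp(80000 / 8.314 * (1/433.15 - 1/426.15))
1/T2 - 1/T1 = -3.7923e-05
ts2_new = 1.46 min

1.46 min


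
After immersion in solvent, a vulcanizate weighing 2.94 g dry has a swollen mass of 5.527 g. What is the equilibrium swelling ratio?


Q = W_swollen / W_dry
Q = 5.527 / 2.94
Q = 1.88

Q = 1.88


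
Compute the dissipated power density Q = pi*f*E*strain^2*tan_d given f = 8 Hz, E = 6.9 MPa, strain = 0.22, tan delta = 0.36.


Q = pi * f * E * strain^2 * tan_d
= pi * 8 * 6.9 * 0.22^2 * 0.36
= pi * 8 * 6.9 * 0.0484 * 0.36
= 3.0216

Q = 3.0216


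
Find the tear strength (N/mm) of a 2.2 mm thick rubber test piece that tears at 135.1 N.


Tear strength = force / thickness
= 135.1 / 2.2
= 61.41 N/mm

61.41 N/mm


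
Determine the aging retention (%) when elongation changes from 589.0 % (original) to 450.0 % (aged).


Retention = aged / original * 100
= 450.0 / 589.0 * 100
= 76.4%

76.4%


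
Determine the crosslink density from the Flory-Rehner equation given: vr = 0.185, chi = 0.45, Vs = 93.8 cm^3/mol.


ln(1 - vr) = ln(1 - 0.185) = -0.2046
Numerator = -((-0.2046) + 0.185 + 0.45 * 0.185^2) = 0.0042
Denominator = 93.8 * (0.185^(1/3) - 0.185/2) = 44.7709
nu = 0.0042 / 44.7709 = 9.3050e-05 mol/cm^3

9.3050e-05 mol/cm^3


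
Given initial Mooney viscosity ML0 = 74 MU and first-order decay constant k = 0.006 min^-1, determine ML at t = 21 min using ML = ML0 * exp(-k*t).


ML = ML0 * exp(-k * t)
ML = 74 * exp(-0.006 * 21)
ML = 74 * 0.8816
ML = 65.24 MU

65.24 MU


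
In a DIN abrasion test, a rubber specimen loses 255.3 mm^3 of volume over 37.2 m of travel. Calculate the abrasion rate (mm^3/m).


Rate = volume_loss / distance
= 255.3 / 37.2
= 6.863 mm^3/m

6.863 mm^3/m


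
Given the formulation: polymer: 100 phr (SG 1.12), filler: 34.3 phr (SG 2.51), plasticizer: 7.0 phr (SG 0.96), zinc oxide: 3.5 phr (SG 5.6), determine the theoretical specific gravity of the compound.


Sum of weights = 144.8
Volume contributions:
  polymer: 100/1.12 = 89.2857
  filler: 34.3/2.51 = 13.6653
  plasticizer: 7.0/0.96 = 7.2917
  zinc oxide: 3.5/5.6 = 0.6250
Sum of volumes = 110.8677
SG = 144.8 / 110.8677 = 1.306

SG = 1.306


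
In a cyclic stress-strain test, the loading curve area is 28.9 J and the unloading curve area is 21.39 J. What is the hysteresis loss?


Hysteresis loss = loading - unloading
= 28.9 - 21.39
= 7.51 J

7.51 J


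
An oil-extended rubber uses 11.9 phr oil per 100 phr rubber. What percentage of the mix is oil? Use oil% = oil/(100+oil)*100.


Oil % = oil / (100 + oil) * 100
= 11.9 / (100 + 11.9) * 100
= 11.9 / 111.9 * 100
= 10.63%

10.63%


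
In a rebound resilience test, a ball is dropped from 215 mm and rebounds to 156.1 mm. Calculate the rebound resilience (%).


Resilience = h_rebound / h_drop * 100
= 156.1 / 215 * 100
= 72.6%

72.6%


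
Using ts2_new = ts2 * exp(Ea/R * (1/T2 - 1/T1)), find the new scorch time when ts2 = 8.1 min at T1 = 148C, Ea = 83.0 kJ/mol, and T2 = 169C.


Convert temperatures: T1 = 148 + 273.15 = 421.15 K, T2 = 169 + 273.15 = 442.15 K
ts2_new = 8.1 * exp(83000 / 8.314 * (1/442.15 - 1/421.15))
1/T2 - 1/T1 = -1.1278e-04
ts2_new = 2.63 min

2.63 min


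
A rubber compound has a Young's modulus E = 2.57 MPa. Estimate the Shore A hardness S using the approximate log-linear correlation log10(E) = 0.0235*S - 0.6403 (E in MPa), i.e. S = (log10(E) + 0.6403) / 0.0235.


log10(E) = 0.0235*S - 0.6403  =>  S = (log10(E) + 0.6403) / 0.0235
log10(2.57) = 0.409933
S = (0.409933 + 0.6403) / 0.0235 = 1.050233 / 0.0235
S = 44.7

Shore A = 44.7


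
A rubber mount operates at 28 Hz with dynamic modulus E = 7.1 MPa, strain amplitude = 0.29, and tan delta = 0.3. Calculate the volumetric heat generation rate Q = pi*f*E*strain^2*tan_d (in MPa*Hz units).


Q = pi * f * E * strain^2 * tan_d
= pi * 28 * 7.1 * 0.29^2 * 0.3
= pi * 28 * 7.1 * 0.0841 * 0.3
= 15.7574

Q = 15.7574


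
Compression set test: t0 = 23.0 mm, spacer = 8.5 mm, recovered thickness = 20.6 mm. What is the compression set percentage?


CS = (t0 - recovered) / (t0 - ts) * 100
= (23.0 - 20.6) / (23.0 - 8.5) * 100
= 2.4 / 14.5 * 100
= 16.6%

16.6%


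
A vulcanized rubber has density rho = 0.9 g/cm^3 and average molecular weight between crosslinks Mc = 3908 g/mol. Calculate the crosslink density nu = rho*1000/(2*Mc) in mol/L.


nu = rho * 1000 / (2 * Mc)
nu = 0.9 * 1000 / (2 * 3908)
nu = 900.0 / 7816
nu = 0.1151 mol/L

0.1151 mol/L


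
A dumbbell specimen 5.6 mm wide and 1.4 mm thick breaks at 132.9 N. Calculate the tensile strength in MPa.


Area = width * thickness = 5.6 * 1.4 = 7.84 mm^2
TS = force / area = 132.9 / 7.84 = 16.95 MPa

16.95 MPa


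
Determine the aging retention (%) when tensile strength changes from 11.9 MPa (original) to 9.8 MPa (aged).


Retention = aged / original * 100
= 9.8 / 11.9 * 100
= 82.4%

82.4%


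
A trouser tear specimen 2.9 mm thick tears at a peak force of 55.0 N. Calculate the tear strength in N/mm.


Tear strength = force / thickness
= 55.0 / 2.9
= 18.97 N/mm

18.97 N/mm


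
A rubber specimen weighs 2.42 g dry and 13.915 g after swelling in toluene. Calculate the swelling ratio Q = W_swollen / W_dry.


Q = W_swollen / W_dry
Q = 13.915 / 2.42
Q = 5.75

Q = 5.75


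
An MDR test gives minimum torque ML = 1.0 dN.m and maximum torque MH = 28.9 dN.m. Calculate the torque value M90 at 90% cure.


M90 = ML + 0.9 * (MH - ML)
M90 = 1.0 + 0.9 * (28.9 - 1.0)
M90 = 1.0 + 0.9 * 27.9
M90 = 26.11 dN.m

26.11 dN.m


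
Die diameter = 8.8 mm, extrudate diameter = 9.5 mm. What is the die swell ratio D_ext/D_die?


Die swell ratio = D_extrudate / D_die
= 9.5 / 8.8
= 1.08

Die swell = 1.08


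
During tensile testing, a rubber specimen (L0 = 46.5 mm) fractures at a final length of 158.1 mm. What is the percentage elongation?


Elongation = (Lf - L0) / L0 * 100
= (158.1 - 46.5) / 46.5 * 100
= 111.6 / 46.5 * 100
= 240.0%

240.0%


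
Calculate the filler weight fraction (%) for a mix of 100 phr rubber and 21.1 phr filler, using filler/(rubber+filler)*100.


Filler % = filler / (rubber + filler) * 100
= 21.1 / (100 + 21.1) * 100
= 21.1 / 121.1 * 100
= 17.42%

17.42%


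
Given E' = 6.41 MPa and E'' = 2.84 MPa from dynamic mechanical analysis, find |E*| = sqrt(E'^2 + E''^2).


|E*| = sqrt(E'^2 + E''^2)
= sqrt(6.41^2 + 2.84^2)
= sqrt(41.0881 + 8.0656)
= 7.011 MPa

7.011 MPa


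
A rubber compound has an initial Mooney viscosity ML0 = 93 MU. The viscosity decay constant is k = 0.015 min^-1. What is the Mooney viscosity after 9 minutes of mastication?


ML = ML0 * exp(-k * t)
ML = 93 * exp(-0.015 * 9)
ML = 93 * 0.8737
ML = 81.26 MU

81.26 MU


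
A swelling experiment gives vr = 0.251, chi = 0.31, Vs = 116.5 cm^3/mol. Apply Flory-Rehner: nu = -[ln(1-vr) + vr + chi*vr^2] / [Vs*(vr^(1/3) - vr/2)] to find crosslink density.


ln(1 - vr) = ln(1 - 0.251) = -0.2890
Numerator = -((-0.2890) + 0.251 + 0.31 * 0.251^2) = 0.0185
Denominator = 116.5 * (0.251^(1/3) - 0.251/2) = 58.8674
nu = 0.0185 / 58.8674 = 3.1403e-04 mol/cm^3

3.1403e-04 mol/cm^3


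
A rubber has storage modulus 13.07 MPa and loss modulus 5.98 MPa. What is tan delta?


tan delta = E'' / E'
= 5.98 / 13.07
= 0.4575

tan delta = 0.4575


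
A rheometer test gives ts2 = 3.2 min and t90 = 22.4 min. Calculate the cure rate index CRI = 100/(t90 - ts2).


CRI = 100 / (t90 - ts2)
= 100 / (22.4 - 3.2)
= 100 / 19.2
= 5.21 min^-1

5.21 min^-1


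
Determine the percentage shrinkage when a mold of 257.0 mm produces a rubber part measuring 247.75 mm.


Shrinkage = (mold - part) / mold * 100
= (257.0 - 247.75) / 257.0 * 100
= 9.25 / 257.0 * 100
= 3.6%

3.6%


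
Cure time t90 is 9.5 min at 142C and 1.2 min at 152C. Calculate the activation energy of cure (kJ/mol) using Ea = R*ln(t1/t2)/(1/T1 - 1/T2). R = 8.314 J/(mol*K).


T1 = 415.15 K, T2 = 425.15 K
1/T1 - 1/T2 = 5.6657e-05
ln(t1/t2) = ln(9.5/1.2) = 2.0690
Ea = 8.314 * 2.0690 / 5.6657e-05 = 303606.7970 J/mol
Ea = 303.61 kJ/mol

303.61 kJ/mol


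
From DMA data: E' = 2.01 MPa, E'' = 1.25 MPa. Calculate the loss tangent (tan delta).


tan delta = E'' / E'
= 1.25 / 2.01
= 0.6219

tan delta = 0.6219


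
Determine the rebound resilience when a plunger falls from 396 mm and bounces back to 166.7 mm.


Resilience = h_rebound / h_drop * 100
= 166.7 / 396 * 100
= 42.1%

42.1%


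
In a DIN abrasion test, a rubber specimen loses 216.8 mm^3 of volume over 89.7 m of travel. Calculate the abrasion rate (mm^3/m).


Rate = volume_loss / distance
= 216.8 / 89.7
= 2.417 mm^3/m

2.417 mm^3/m
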